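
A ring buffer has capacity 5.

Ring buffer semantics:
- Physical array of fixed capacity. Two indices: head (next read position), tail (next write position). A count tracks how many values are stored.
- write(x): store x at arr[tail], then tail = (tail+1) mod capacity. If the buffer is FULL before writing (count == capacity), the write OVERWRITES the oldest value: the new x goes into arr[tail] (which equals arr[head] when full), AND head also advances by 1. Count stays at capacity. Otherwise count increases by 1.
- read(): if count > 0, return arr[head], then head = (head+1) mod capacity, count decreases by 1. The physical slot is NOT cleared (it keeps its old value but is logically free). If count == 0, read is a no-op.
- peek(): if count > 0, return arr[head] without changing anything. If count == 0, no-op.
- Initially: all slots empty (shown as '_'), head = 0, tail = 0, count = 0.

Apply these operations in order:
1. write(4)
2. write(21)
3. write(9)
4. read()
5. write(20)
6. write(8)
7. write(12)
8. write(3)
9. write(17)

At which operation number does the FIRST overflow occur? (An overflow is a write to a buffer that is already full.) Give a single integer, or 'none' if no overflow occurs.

After op 1 (write(4)): arr=[4 _ _ _ _] head=0 tail=1 count=1
After op 2 (write(21)): arr=[4 21 _ _ _] head=0 tail=2 count=2
After op 3 (write(9)): arr=[4 21 9 _ _] head=0 tail=3 count=3
After op 4 (read()): arr=[4 21 9 _ _] head=1 tail=3 count=2
After op 5 (write(20)): arr=[4 21 9 20 _] head=1 tail=4 count=3
After op 6 (write(8)): arr=[4 21 9 20 8] head=1 tail=0 count=4
After op 7 (write(12)): arr=[12 21 9 20 8] head=1 tail=1 count=5
After op 8 (write(3)): arr=[12 3 9 20 8] head=2 tail=2 count=5
After op 9 (write(17)): arr=[12 3 17 20 8] head=3 tail=3 count=5

Answer: 8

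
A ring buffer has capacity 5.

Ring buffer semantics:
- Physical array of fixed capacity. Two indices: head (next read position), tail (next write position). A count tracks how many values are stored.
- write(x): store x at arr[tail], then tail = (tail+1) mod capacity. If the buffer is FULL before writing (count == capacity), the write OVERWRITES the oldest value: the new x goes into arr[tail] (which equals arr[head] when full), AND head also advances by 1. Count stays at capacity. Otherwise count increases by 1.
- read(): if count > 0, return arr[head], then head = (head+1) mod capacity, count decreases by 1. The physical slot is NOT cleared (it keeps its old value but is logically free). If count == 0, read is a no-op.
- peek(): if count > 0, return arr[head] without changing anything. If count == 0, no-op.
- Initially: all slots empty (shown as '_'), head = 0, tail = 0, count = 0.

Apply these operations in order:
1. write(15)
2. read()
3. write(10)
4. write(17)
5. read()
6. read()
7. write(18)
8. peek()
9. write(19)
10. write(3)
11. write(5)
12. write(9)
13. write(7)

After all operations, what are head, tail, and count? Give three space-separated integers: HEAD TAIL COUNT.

Answer: 4 4 5

Derivation:
After op 1 (write(15)): arr=[15 _ _ _ _] head=0 tail=1 count=1
After op 2 (read()): arr=[15 _ _ _ _] head=1 tail=1 count=0
After op 3 (write(10)): arr=[15 10 _ _ _] head=1 tail=2 count=1
After op 4 (write(17)): arr=[15 10 17 _ _] head=1 tail=3 count=2
After op 5 (read()): arr=[15 10 17 _ _] head=2 tail=3 count=1
After op 6 (read()): arr=[15 10 17 _ _] head=3 tail=3 count=0
After op 7 (write(18)): arr=[15 10 17 18 _] head=3 tail=4 count=1
After op 8 (peek()): arr=[15 10 17 18 _] head=3 tail=4 count=1
After op 9 (write(19)): arr=[15 10 17 18 19] head=3 tail=0 count=2
After op 10 (write(3)): arr=[3 10 17 18 19] head=3 tail=1 count=3
After op 11 (write(5)): arr=[3 5 17 18 19] head=3 tail=2 count=4
After op 12 (write(9)): arr=[3 5 9 18 19] head=3 tail=3 count=5
After op 13 (write(7)): arr=[3 5 9 7 19] head=4 tail=4 count=5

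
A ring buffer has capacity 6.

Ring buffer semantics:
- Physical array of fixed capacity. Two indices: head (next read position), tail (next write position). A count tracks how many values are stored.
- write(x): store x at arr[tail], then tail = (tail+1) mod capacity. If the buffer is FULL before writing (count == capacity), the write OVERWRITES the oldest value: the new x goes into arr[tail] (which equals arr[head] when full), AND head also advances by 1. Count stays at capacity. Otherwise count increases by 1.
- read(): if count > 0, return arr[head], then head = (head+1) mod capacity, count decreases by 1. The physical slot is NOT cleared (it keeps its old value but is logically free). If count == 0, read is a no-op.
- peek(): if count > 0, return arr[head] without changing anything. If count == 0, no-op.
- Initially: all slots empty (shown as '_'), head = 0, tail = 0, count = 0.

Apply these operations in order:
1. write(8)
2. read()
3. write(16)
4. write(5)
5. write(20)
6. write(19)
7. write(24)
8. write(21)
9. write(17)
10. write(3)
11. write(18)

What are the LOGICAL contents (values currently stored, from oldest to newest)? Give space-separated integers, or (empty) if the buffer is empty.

Answer: 19 24 21 17 3 18

Derivation:
After op 1 (write(8)): arr=[8 _ _ _ _ _] head=0 tail=1 count=1
After op 2 (read()): arr=[8 _ _ _ _ _] head=1 tail=1 count=0
After op 3 (write(16)): arr=[8 16 _ _ _ _] head=1 tail=2 count=1
After op 4 (write(5)): arr=[8 16 5 _ _ _] head=1 tail=3 count=2
After op 5 (write(20)): arr=[8 16 5 20 _ _] head=1 tail=4 count=3
After op 6 (write(19)): arr=[8 16 5 20 19 _] head=1 tail=5 count=4
After op 7 (write(24)): arr=[8 16 5 20 19 24] head=1 tail=0 count=5
After op 8 (write(21)): arr=[21 16 5 20 19 24] head=1 tail=1 count=6
After op 9 (write(17)): arr=[21 17 5 20 19 24] head=2 tail=2 count=6
After op 10 (write(3)): arr=[21 17 3 20 19 24] head=3 tail=3 count=6
After op 11 (write(18)): arr=[21 17 3 18 19 24] head=4 tail=4 count=6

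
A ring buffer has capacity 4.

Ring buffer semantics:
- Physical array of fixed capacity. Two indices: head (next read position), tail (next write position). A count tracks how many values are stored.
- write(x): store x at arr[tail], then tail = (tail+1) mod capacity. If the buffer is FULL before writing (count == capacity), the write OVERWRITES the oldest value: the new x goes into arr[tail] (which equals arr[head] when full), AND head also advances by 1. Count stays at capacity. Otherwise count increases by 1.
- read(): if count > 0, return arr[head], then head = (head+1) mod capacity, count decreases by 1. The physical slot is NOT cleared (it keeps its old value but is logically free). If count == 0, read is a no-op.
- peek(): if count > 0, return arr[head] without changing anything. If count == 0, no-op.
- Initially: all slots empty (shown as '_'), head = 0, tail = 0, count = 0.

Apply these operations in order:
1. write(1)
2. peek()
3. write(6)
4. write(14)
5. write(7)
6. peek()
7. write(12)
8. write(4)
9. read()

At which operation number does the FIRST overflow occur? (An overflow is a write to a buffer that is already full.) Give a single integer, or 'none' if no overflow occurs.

After op 1 (write(1)): arr=[1 _ _ _] head=0 tail=1 count=1
After op 2 (peek()): arr=[1 _ _ _] head=0 tail=1 count=1
After op 3 (write(6)): arr=[1 6 _ _] head=0 tail=2 count=2
After op 4 (write(14)): arr=[1 6 14 _] head=0 tail=3 count=3
After op 5 (write(7)): arr=[1 6 14 7] head=0 tail=0 count=4
After op 6 (peek()): arr=[1 6 14 7] head=0 tail=0 count=4
After op 7 (write(12)): arr=[12 6 14 7] head=1 tail=1 count=4
After op 8 (write(4)): arr=[12 4 14 7] head=2 tail=2 count=4
After op 9 (read()): arr=[12 4 14 7] head=3 tail=2 count=3

Answer: 7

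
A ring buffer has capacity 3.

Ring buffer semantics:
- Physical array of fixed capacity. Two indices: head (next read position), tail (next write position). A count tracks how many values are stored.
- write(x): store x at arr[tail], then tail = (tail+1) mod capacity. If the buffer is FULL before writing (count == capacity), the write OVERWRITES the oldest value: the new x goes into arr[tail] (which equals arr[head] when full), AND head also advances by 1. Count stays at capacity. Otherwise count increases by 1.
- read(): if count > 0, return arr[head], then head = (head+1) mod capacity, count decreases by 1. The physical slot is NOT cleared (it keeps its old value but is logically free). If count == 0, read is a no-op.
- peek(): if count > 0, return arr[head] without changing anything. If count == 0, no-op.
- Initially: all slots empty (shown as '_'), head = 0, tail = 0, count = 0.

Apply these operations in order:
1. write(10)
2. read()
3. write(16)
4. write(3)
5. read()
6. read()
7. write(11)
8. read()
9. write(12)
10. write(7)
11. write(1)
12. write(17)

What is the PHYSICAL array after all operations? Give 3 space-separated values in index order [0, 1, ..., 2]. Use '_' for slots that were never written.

Answer: 1 17 7

Derivation:
After op 1 (write(10)): arr=[10 _ _] head=0 tail=1 count=1
After op 2 (read()): arr=[10 _ _] head=1 tail=1 count=0
After op 3 (write(16)): arr=[10 16 _] head=1 tail=2 count=1
After op 4 (write(3)): arr=[10 16 3] head=1 tail=0 count=2
After op 5 (read()): arr=[10 16 3] head=2 tail=0 count=1
After op 6 (read()): arr=[10 16 3] head=0 tail=0 count=0
After op 7 (write(11)): arr=[11 16 3] head=0 tail=1 count=1
After op 8 (read()): arr=[11 16 3] head=1 tail=1 count=0
After op 9 (write(12)): arr=[11 12 3] head=1 tail=2 count=1
After op 10 (write(7)): arr=[11 12 7] head=1 tail=0 count=2
After op 11 (write(1)): arr=[1 12 7] head=1 tail=1 count=3
After op 12 (write(17)): arr=[1 17 7] head=2 tail=2 count=3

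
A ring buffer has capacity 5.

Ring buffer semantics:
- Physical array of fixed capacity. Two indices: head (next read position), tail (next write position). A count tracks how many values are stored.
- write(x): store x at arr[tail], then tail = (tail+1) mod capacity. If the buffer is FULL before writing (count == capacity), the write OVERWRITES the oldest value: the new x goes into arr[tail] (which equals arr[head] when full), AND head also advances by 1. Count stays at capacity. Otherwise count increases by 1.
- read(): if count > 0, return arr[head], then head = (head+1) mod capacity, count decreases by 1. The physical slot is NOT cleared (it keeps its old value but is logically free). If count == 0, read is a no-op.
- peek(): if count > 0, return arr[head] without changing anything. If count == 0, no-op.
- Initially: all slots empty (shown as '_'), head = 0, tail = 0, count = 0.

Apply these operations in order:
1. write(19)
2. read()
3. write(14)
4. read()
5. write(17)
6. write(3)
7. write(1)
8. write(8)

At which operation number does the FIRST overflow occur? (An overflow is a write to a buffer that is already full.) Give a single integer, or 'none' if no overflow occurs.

After op 1 (write(19)): arr=[19 _ _ _ _] head=0 tail=1 count=1
After op 2 (read()): arr=[19 _ _ _ _] head=1 tail=1 count=0
After op 3 (write(14)): arr=[19 14 _ _ _] head=1 tail=2 count=1
After op 4 (read()): arr=[19 14 _ _ _] head=2 tail=2 count=0
After op 5 (write(17)): arr=[19 14 17 _ _] head=2 tail=3 count=1
After op 6 (write(3)): arr=[19 14 17 3 _] head=2 tail=4 count=2
After op 7 (write(1)): arr=[19 14 17 3 1] head=2 tail=0 count=3
After op 8 (write(8)): arr=[8 14 17 3 1] head=2 tail=1 count=4

Answer: none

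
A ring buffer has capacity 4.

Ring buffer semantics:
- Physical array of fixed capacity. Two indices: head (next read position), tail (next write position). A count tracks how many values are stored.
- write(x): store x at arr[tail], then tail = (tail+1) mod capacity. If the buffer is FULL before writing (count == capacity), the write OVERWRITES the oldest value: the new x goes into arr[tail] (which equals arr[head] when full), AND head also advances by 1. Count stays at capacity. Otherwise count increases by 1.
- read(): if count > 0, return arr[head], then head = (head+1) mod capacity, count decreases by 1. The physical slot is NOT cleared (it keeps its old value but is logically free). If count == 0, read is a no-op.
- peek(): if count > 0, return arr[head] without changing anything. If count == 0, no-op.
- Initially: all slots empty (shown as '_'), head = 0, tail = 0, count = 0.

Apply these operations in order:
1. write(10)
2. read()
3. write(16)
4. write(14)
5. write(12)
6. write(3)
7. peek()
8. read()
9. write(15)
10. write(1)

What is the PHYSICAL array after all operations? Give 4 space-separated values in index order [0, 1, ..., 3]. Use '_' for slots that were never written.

Answer: 3 15 1 12

Derivation:
After op 1 (write(10)): arr=[10 _ _ _] head=0 tail=1 count=1
After op 2 (read()): arr=[10 _ _ _] head=1 tail=1 count=0
After op 3 (write(16)): arr=[10 16 _ _] head=1 tail=2 count=1
After op 4 (write(14)): arr=[10 16 14 _] head=1 tail=3 count=2
After op 5 (write(12)): arr=[10 16 14 12] head=1 tail=0 count=3
After op 6 (write(3)): arr=[3 16 14 12] head=1 tail=1 count=4
After op 7 (peek()): arr=[3 16 14 12] head=1 tail=1 count=4
After op 8 (read()): arr=[3 16 14 12] head=2 tail=1 count=3
After op 9 (write(15)): arr=[3 15 14 12] head=2 tail=2 count=4
After op 10 (write(1)): arr=[3 15 1 12] head=3 tail=3 count=4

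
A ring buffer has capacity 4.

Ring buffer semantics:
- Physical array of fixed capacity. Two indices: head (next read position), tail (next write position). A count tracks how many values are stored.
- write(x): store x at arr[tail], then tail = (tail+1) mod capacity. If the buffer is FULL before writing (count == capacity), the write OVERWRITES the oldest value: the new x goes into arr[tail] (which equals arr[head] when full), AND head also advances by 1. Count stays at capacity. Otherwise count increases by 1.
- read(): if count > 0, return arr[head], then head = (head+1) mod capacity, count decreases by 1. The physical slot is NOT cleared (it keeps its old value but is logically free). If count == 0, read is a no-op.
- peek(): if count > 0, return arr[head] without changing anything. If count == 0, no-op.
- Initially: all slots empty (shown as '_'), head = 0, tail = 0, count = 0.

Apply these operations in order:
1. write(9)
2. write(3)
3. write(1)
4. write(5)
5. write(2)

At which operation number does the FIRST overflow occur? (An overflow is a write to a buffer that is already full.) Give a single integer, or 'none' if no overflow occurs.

After op 1 (write(9)): arr=[9 _ _ _] head=0 tail=1 count=1
After op 2 (write(3)): arr=[9 3 _ _] head=0 tail=2 count=2
After op 3 (write(1)): arr=[9 3 1 _] head=0 tail=3 count=3
After op 4 (write(5)): arr=[9 3 1 5] head=0 tail=0 count=4
After op 5 (write(2)): arr=[2 3 1 5] head=1 tail=1 count=4

Answer: 5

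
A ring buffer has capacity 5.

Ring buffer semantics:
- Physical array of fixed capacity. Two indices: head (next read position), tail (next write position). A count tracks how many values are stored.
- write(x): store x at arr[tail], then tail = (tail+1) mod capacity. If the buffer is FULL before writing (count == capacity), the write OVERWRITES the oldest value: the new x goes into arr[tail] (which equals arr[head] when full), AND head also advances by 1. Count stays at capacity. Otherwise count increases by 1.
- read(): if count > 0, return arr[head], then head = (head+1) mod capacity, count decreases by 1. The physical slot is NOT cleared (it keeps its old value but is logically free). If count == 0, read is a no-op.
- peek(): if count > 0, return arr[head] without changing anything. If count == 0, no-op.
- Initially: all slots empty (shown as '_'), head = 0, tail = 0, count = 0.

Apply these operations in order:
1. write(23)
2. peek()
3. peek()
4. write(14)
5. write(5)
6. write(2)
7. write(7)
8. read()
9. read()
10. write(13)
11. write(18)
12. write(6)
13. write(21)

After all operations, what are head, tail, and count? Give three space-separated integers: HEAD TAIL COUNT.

After op 1 (write(23)): arr=[23 _ _ _ _] head=0 tail=1 count=1
After op 2 (peek()): arr=[23 _ _ _ _] head=0 tail=1 count=1
After op 3 (peek()): arr=[23 _ _ _ _] head=0 tail=1 count=1
After op 4 (write(14)): arr=[23 14 _ _ _] head=0 tail=2 count=2
After op 5 (write(5)): arr=[23 14 5 _ _] head=0 tail=3 count=3
After op 6 (write(2)): arr=[23 14 5 2 _] head=0 tail=4 count=4
After op 7 (write(7)): arr=[23 14 5 2 7] head=0 tail=0 count=5
After op 8 (read()): arr=[23 14 5 2 7] head=1 tail=0 count=4
After op 9 (read()): arr=[23 14 5 2 7] head=2 tail=0 count=3
After op 10 (write(13)): arr=[13 14 5 2 7] head=2 tail=1 count=4
After op 11 (write(18)): arr=[13 18 5 2 7] head=2 tail=2 count=5
After op 12 (write(6)): arr=[13 18 6 2 7] head=3 tail=3 count=5
After op 13 (write(21)): arr=[13 18 6 21 7] head=4 tail=4 count=5

Answer: 4 4 5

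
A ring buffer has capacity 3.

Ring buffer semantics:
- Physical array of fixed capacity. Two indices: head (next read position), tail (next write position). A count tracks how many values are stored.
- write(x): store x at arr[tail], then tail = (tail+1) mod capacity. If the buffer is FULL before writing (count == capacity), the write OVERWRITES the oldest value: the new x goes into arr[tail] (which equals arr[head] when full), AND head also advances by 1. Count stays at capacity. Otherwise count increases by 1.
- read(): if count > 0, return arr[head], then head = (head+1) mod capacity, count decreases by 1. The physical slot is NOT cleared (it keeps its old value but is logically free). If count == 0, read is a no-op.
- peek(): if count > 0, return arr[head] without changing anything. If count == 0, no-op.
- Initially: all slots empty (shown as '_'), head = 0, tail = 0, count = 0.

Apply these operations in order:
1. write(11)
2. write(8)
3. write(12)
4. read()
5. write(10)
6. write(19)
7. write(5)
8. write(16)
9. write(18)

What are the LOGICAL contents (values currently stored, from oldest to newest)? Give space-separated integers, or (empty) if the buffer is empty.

Answer: 5 16 18

Derivation:
After op 1 (write(11)): arr=[11 _ _] head=0 tail=1 count=1
After op 2 (write(8)): arr=[11 8 _] head=0 tail=2 count=2
After op 3 (write(12)): arr=[11 8 12] head=0 tail=0 count=3
After op 4 (read()): arr=[11 8 12] head=1 tail=0 count=2
After op 5 (write(10)): arr=[10 8 12] head=1 tail=1 count=3
After op 6 (write(19)): arr=[10 19 12] head=2 tail=2 count=3
After op 7 (write(5)): arr=[10 19 5] head=0 tail=0 count=3
After op 8 (write(16)): arr=[16 19 5] head=1 tail=1 count=3
After op 9 (write(18)): arr=[16 18 5] head=2 tail=2 count=3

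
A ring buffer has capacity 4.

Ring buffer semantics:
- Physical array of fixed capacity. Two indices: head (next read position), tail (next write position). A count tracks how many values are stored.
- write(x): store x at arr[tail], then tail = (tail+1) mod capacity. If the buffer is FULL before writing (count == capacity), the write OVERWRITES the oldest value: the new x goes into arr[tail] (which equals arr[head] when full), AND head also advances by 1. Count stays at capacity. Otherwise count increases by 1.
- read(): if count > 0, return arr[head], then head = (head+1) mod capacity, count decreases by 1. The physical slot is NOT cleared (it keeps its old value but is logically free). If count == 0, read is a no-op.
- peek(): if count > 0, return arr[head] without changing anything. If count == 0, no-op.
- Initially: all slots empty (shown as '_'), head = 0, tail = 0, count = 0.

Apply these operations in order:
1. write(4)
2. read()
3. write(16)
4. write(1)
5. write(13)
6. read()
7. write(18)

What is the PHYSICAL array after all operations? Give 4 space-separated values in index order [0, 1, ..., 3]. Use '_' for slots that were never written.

After op 1 (write(4)): arr=[4 _ _ _] head=0 tail=1 count=1
After op 2 (read()): arr=[4 _ _ _] head=1 tail=1 count=0
After op 3 (write(16)): arr=[4 16 _ _] head=1 tail=2 count=1
After op 4 (write(1)): arr=[4 16 1 _] head=1 tail=3 count=2
After op 5 (write(13)): arr=[4 16 1 13] head=1 tail=0 count=3
After op 6 (read()): arr=[4 16 1 13] head=2 tail=0 count=2
After op 7 (write(18)): arr=[18 16 1 13] head=2 tail=1 count=3

Answer: 18 16 1 13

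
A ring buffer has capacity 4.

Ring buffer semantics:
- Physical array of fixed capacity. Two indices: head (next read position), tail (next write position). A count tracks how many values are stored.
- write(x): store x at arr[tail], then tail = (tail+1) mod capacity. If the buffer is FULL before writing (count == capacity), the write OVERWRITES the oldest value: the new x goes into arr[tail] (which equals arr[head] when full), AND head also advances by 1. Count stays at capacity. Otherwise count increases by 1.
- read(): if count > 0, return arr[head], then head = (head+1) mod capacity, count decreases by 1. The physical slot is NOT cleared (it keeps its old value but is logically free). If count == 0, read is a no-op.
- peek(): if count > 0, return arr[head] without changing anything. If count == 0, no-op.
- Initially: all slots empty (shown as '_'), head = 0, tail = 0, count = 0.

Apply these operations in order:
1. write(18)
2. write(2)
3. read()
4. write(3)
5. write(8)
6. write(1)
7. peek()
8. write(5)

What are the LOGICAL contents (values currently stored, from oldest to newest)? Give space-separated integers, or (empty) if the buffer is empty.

Answer: 3 8 1 5

Derivation:
After op 1 (write(18)): arr=[18 _ _ _] head=0 tail=1 count=1
After op 2 (write(2)): arr=[18 2 _ _] head=0 tail=2 count=2
After op 3 (read()): arr=[18 2 _ _] head=1 tail=2 count=1
After op 4 (write(3)): arr=[18 2 3 _] head=1 tail=3 count=2
After op 5 (write(8)): arr=[18 2 3 8] head=1 tail=0 count=3
After op 6 (write(1)): arr=[1 2 3 8] head=1 tail=1 count=4
After op 7 (peek()): arr=[1 2 3 8] head=1 tail=1 count=4
After op 8 (write(5)): arr=[1 5 3 8] head=2 tail=2 count=4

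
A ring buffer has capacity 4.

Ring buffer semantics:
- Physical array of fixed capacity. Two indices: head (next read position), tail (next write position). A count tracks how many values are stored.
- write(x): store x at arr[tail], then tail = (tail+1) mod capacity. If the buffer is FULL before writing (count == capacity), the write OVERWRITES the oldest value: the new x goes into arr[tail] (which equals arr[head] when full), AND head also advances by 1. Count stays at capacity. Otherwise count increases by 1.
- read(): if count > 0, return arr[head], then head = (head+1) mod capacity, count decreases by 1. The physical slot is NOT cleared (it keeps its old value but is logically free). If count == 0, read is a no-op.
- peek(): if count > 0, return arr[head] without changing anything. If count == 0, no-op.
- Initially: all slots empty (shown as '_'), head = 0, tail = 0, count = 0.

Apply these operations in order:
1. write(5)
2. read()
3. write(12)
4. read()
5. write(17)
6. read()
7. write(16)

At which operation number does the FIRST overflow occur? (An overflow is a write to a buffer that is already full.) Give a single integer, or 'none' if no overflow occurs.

After op 1 (write(5)): arr=[5 _ _ _] head=0 tail=1 count=1
After op 2 (read()): arr=[5 _ _ _] head=1 tail=1 count=0
After op 3 (write(12)): arr=[5 12 _ _] head=1 tail=2 count=1
After op 4 (read()): arr=[5 12 _ _] head=2 tail=2 count=0
After op 5 (write(17)): arr=[5 12 17 _] head=2 tail=3 count=1
After op 6 (read()): arr=[5 12 17 _] head=3 tail=3 count=0
After op 7 (write(16)): arr=[5 12 17 16] head=3 tail=0 count=1

Answer: none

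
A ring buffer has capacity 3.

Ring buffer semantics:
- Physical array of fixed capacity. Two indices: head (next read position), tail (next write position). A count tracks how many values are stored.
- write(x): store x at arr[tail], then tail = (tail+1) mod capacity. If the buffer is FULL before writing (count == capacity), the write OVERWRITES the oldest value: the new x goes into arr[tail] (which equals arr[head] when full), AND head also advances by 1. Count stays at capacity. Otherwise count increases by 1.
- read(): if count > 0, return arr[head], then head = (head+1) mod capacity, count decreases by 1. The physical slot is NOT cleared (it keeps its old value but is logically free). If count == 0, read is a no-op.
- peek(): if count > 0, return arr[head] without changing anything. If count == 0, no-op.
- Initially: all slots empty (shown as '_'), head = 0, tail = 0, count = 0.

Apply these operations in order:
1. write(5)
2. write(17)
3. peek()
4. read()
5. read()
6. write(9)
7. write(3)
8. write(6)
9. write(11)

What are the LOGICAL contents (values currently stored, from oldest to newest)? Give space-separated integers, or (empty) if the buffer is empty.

Answer: 3 6 11

Derivation:
After op 1 (write(5)): arr=[5 _ _] head=0 tail=1 count=1
After op 2 (write(17)): arr=[5 17 _] head=0 tail=2 count=2
After op 3 (peek()): arr=[5 17 _] head=0 tail=2 count=2
After op 4 (read()): arr=[5 17 _] head=1 tail=2 count=1
After op 5 (read()): arr=[5 17 _] head=2 tail=2 count=0
After op 6 (write(9)): arr=[5 17 9] head=2 tail=0 count=1
After op 7 (write(3)): arr=[3 17 9] head=2 tail=1 count=2
After op 8 (write(6)): arr=[3 6 9] head=2 tail=2 count=3
After op 9 (write(11)): arr=[3 6 11] head=0 tail=0 count=3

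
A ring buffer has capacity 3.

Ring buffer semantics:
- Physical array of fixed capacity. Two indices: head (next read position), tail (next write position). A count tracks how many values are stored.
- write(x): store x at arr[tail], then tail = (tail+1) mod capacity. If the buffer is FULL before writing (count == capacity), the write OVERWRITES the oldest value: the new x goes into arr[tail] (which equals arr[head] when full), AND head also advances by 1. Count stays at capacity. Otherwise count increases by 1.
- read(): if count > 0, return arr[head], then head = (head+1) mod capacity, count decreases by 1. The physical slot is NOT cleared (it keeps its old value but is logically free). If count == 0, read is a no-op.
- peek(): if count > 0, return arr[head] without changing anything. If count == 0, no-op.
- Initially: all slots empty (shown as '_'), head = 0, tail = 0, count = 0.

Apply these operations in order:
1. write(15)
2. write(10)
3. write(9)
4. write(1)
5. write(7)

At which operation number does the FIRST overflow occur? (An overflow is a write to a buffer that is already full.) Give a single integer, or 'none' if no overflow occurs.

Answer: 4

Derivation:
After op 1 (write(15)): arr=[15 _ _] head=0 tail=1 count=1
After op 2 (write(10)): arr=[15 10 _] head=0 tail=2 count=2
After op 3 (write(9)): arr=[15 10 9] head=0 tail=0 count=3
After op 4 (write(1)): arr=[1 10 9] head=1 tail=1 count=3
After op 5 (write(7)): arr=[1 7 9] head=2 tail=2 count=3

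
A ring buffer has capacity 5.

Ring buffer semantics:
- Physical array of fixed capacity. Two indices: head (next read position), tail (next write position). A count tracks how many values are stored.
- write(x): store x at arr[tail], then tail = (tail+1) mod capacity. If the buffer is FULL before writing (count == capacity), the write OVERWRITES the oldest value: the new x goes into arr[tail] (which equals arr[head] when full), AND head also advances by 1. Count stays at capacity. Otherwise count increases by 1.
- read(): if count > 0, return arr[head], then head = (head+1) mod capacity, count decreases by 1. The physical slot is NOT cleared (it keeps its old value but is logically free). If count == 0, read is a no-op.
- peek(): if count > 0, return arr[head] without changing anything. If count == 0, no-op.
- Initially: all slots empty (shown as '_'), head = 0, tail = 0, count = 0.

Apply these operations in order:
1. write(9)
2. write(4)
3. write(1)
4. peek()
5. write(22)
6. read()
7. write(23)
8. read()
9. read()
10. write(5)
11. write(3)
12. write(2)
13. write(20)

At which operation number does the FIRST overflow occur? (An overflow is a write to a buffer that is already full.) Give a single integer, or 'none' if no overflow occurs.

Answer: 13

Derivation:
After op 1 (write(9)): arr=[9 _ _ _ _] head=0 tail=1 count=1
After op 2 (write(4)): arr=[9 4 _ _ _] head=0 tail=2 count=2
After op 3 (write(1)): arr=[9 4 1 _ _] head=0 tail=3 count=3
After op 4 (peek()): arr=[9 4 1 _ _] head=0 tail=3 count=3
After op 5 (write(22)): arr=[9 4 1 22 _] head=0 tail=4 count=4
After op 6 (read()): arr=[9 4 1 22 _] head=1 tail=4 count=3
After op 7 (write(23)): arr=[9 4 1 22 23] head=1 tail=0 count=4
After op 8 (read()): arr=[9 4 1 22 23] head=2 tail=0 count=3
After op 9 (read()): arr=[9 4 1 22 23] head=3 tail=0 count=2
After op 10 (write(5)): arr=[5 4 1 22 23] head=3 tail=1 count=3
After op 11 (write(3)): arr=[5 3 1 22 23] head=3 tail=2 count=4
After op 12 (write(2)): arr=[5 3 2 22 23] head=3 tail=3 count=5
After op 13 (write(20)): arr=[5 3 2 20 23] head=4 tail=4 count=5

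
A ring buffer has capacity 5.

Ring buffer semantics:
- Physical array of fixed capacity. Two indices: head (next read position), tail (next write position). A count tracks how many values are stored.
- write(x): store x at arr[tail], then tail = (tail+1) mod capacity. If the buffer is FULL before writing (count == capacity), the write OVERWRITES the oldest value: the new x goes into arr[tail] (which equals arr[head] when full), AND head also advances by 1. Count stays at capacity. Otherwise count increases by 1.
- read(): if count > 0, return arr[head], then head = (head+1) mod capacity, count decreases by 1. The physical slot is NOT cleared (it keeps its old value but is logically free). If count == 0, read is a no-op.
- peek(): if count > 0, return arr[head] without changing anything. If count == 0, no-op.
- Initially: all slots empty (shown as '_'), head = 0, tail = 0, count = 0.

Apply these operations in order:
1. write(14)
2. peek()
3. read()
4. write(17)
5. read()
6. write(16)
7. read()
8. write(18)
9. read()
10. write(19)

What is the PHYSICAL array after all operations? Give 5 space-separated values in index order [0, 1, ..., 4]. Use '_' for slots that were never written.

Answer: 14 17 16 18 19

Derivation:
After op 1 (write(14)): arr=[14 _ _ _ _] head=0 tail=1 count=1
After op 2 (peek()): arr=[14 _ _ _ _] head=0 tail=1 count=1
After op 3 (read()): arr=[14 _ _ _ _] head=1 tail=1 count=0
After op 4 (write(17)): arr=[14 17 _ _ _] head=1 tail=2 count=1
After op 5 (read()): arr=[14 17 _ _ _] head=2 tail=2 count=0
After op 6 (write(16)): arr=[14 17 16 _ _] head=2 tail=3 count=1
After op 7 (read()): arr=[14 17 16 _ _] head=3 tail=3 count=0
After op 8 (write(18)): arr=[14 17 16 18 _] head=3 tail=4 count=1
After op 9 (read()): arr=[14 17 16 18 _] head=4 tail=4 count=0
After op 10 (write(19)): arr=[14 17 16 18 19] head=4 tail=0 count=1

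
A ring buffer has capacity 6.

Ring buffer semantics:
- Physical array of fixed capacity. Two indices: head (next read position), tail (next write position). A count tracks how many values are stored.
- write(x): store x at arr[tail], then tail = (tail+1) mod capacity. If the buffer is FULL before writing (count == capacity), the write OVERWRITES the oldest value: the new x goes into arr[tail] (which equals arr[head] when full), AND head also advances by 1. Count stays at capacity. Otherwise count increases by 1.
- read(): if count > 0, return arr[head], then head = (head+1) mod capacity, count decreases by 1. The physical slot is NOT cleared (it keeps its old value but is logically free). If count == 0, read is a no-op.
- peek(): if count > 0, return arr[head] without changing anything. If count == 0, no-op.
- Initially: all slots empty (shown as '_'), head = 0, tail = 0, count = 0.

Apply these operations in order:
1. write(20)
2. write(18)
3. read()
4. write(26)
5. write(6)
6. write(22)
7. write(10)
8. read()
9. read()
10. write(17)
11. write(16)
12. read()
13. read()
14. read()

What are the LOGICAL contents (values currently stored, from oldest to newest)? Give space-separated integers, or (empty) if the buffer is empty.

After op 1 (write(20)): arr=[20 _ _ _ _ _] head=0 tail=1 count=1
After op 2 (write(18)): arr=[20 18 _ _ _ _] head=0 tail=2 count=2
After op 3 (read()): arr=[20 18 _ _ _ _] head=1 tail=2 count=1
After op 4 (write(26)): arr=[20 18 26 _ _ _] head=1 tail=3 count=2
After op 5 (write(6)): arr=[20 18 26 6 _ _] head=1 tail=4 count=3
After op 6 (write(22)): arr=[20 18 26 6 22 _] head=1 tail=5 count=4
After op 7 (write(10)): arr=[20 18 26 6 22 10] head=1 tail=0 count=5
After op 8 (read()): arr=[20 18 26 6 22 10] head=2 tail=0 count=4
After op 9 (read()): arr=[20 18 26 6 22 10] head=3 tail=0 count=3
After op 10 (write(17)): arr=[17 18 26 6 22 10] head=3 tail=1 count=4
After op 11 (write(16)): arr=[17 16 26 6 22 10] head=3 tail=2 count=5
After op 12 (read()): arr=[17 16 26 6 22 10] head=4 tail=2 count=4
After op 13 (read()): arr=[17 16 26 6 22 10] head=5 tail=2 count=3
After op 14 (read()): arr=[17 16 26 6 22 10] head=0 tail=2 count=2

Answer: 17 16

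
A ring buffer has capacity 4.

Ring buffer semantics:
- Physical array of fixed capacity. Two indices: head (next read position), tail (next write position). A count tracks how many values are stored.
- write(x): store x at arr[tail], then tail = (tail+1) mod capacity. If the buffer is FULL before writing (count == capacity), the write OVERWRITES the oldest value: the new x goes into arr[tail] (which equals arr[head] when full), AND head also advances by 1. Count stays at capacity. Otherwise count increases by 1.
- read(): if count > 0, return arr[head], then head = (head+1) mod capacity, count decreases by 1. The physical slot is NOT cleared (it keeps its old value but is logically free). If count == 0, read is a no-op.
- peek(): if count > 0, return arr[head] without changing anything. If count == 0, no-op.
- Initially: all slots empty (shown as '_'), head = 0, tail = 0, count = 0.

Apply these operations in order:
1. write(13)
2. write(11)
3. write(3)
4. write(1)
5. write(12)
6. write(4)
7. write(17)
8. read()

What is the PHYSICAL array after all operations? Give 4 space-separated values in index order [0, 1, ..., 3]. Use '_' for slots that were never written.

Answer: 12 4 17 1

Derivation:
After op 1 (write(13)): arr=[13 _ _ _] head=0 tail=1 count=1
After op 2 (write(11)): arr=[13 11 _ _] head=0 tail=2 count=2
After op 3 (write(3)): arr=[13 11 3 _] head=0 tail=3 count=3
After op 4 (write(1)): arr=[13 11 3 1] head=0 tail=0 count=4
After op 5 (write(12)): arr=[12 11 3 1] head=1 tail=1 count=4
After op 6 (write(4)): arr=[12 4 3 1] head=2 tail=2 count=4
After op 7 (write(17)): arr=[12 4 17 1] head=3 tail=3 count=4
After op 8 (read()): arr=[12 4 17 1] head=0 tail=3 count=3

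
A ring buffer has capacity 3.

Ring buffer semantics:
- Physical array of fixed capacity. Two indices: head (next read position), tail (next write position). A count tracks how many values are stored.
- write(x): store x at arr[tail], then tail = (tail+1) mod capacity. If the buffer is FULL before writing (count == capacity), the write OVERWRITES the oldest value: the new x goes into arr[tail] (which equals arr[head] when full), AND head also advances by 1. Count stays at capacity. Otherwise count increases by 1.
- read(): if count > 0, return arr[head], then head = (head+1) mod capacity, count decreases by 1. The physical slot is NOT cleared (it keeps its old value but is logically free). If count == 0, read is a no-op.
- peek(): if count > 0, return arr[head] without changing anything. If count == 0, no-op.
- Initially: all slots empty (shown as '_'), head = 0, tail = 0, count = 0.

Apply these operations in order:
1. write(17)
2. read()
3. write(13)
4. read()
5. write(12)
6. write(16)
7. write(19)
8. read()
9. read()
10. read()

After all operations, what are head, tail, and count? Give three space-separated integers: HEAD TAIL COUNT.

Answer: 2 2 0

Derivation:
After op 1 (write(17)): arr=[17 _ _] head=0 tail=1 count=1
After op 2 (read()): arr=[17 _ _] head=1 tail=1 count=0
After op 3 (write(13)): arr=[17 13 _] head=1 tail=2 count=1
After op 4 (read()): arr=[17 13 _] head=2 tail=2 count=0
After op 5 (write(12)): arr=[17 13 12] head=2 tail=0 count=1
After op 6 (write(16)): arr=[16 13 12] head=2 tail=1 count=2
After op 7 (write(19)): arr=[16 19 12] head=2 tail=2 count=3
After op 8 (read()): arr=[16 19 12] head=0 tail=2 count=2
After op 9 (read()): arr=[16 19 12] head=1 tail=2 count=1
After op 10 (read()): arr=[16 19 12] head=2 tail=2 count=0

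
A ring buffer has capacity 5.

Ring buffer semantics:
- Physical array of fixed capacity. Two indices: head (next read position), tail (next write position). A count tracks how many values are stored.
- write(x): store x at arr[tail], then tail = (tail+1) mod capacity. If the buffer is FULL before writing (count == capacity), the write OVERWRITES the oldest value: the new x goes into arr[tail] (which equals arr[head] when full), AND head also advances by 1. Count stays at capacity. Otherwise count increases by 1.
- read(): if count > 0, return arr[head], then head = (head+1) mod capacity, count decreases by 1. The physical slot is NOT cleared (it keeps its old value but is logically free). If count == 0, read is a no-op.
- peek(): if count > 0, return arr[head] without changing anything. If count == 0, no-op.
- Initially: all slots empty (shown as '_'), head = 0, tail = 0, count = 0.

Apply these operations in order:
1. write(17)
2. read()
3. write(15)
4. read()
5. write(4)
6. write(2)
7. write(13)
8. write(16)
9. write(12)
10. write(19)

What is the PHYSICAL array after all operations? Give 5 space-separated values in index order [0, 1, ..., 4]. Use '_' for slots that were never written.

Answer: 16 12 19 2 13

Derivation:
After op 1 (write(17)): arr=[17 _ _ _ _] head=0 tail=1 count=1
After op 2 (read()): arr=[17 _ _ _ _] head=1 tail=1 count=0
After op 3 (write(15)): arr=[17 15 _ _ _] head=1 tail=2 count=1
After op 4 (read()): arr=[17 15 _ _ _] head=2 tail=2 count=0
After op 5 (write(4)): arr=[17 15 4 _ _] head=2 tail=3 count=1
After op 6 (write(2)): arr=[17 15 4 2 _] head=2 tail=4 count=2
After op 7 (write(13)): arr=[17 15 4 2 13] head=2 tail=0 count=3
After op 8 (write(16)): arr=[16 15 4 2 13] head=2 tail=1 count=4
After op 9 (write(12)): arr=[16 12 4 2 13] head=2 tail=2 count=5
After op 10 (write(19)): arr=[16 12 19 2 13] head=3 tail=3 count=5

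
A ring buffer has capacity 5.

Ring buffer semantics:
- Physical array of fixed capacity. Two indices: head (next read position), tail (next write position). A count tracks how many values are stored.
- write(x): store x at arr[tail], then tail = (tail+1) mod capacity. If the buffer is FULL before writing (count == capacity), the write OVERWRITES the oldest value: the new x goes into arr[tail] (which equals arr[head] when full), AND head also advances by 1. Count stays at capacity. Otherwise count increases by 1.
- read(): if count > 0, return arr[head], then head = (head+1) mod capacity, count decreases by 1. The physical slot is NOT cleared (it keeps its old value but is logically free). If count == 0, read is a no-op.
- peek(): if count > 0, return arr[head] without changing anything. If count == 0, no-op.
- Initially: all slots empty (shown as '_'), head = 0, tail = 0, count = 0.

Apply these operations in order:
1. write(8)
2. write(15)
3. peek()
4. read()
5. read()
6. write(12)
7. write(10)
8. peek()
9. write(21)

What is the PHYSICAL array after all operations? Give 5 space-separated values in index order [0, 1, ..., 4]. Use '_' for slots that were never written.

After op 1 (write(8)): arr=[8 _ _ _ _] head=0 tail=1 count=1
After op 2 (write(15)): arr=[8 15 _ _ _] head=0 tail=2 count=2
After op 3 (peek()): arr=[8 15 _ _ _] head=0 tail=2 count=2
After op 4 (read()): arr=[8 15 _ _ _] head=1 tail=2 count=1
After op 5 (read()): arr=[8 15 _ _ _] head=2 tail=2 count=0
After op 6 (write(12)): arr=[8 15 12 _ _] head=2 tail=3 count=1
After op 7 (write(10)): arr=[8 15 12 10 _] head=2 tail=4 count=2
After op 8 (peek()): arr=[8 15 12 10 _] head=2 tail=4 count=2
After op 9 (write(21)): arr=[8 15 12 10 21] head=2 tail=0 count=3

Answer: 8 15 12 10 21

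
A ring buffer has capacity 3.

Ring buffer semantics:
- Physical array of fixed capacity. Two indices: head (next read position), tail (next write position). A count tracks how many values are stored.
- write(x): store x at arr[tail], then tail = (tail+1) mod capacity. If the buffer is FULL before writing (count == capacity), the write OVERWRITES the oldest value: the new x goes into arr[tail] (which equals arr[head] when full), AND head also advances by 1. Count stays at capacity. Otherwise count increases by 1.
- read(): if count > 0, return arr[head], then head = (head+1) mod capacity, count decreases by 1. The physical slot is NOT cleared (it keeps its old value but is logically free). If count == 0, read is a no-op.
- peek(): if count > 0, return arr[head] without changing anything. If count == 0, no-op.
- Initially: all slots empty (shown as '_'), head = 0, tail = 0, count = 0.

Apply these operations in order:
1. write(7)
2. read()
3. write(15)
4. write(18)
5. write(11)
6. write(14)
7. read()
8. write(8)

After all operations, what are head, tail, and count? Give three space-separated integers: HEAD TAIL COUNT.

After op 1 (write(7)): arr=[7 _ _] head=0 tail=1 count=1
After op 2 (read()): arr=[7 _ _] head=1 tail=1 count=0
After op 3 (write(15)): arr=[7 15 _] head=1 tail=2 count=1
After op 4 (write(18)): arr=[7 15 18] head=1 tail=0 count=2
After op 5 (write(11)): arr=[11 15 18] head=1 tail=1 count=3
After op 6 (write(14)): arr=[11 14 18] head=2 tail=2 count=3
After op 7 (read()): arr=[11 14 18] head=0 tail=2 count=2
After op 8 (write(8)): arr=[11 14 8] head=0 tail=0 count=3

Answer: 0 0 3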